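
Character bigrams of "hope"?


Word: "hope" (length 4)
Number of bigrams = 4 - 2 + 1 = 3
  Position 0: "ho"
  Position 1: "op"
  Position 2: "pe"
Bigrams = "ho", "op", "pe"


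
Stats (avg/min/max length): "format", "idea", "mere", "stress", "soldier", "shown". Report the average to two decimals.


Lengths: "format"=6, "idea"=4, "mere"=4, "stress"=6, "soldier"=7, "shown"=5
Sum = 32, Count = 6
Average = 32/6 = 5.33
= avg=5.33, min=4, max=7


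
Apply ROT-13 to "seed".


Word: "seed"
Shift: 13
Each letter → (letter + shift) mod 26:
  's' (18) + 13 = 5 → 'f'
  'e' (4) + 13 = 17 → 'r'
  'e' (4) + 13 = 17 → 'r'
  'd' (3) + 13 = 16 → 'q'
Result = "frrq"


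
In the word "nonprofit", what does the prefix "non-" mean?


Prefix: non-
Example: nonprofit (non- + profit)
Meaning = not


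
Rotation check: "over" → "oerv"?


Word: "over", Candidate: "oerv"
Method: check if candidate is substring of word+word
"overover" contains "oerv"? No
Is rotation = No


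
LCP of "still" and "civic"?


Word 1: "still"
Word 2: "civic"
Comparing from start:
  Pos 0: 's' != 'c' (stop)
LCP = "" (length 0)


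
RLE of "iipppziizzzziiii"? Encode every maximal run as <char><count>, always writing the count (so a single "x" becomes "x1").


String: "iipppziizzzziiii"
Scanning for consecutive runs:
  'i' x 2
  'p' x 3
  'z' x 1
  'i' x 2
  'z' x 4
  'i' x 4
RLE = "i2p3z1i2z4i4"


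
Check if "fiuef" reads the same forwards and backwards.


Word: "fiuef"
Reversed: "feuif"
Forward == Backward? fiuef != feuif
Palindrome = No


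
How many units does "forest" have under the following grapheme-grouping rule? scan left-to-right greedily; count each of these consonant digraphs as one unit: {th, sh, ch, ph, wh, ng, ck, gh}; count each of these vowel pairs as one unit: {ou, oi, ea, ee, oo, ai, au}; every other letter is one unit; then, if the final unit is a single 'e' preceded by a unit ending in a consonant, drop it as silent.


Word: "forest" (6 letters)
Left-to-right scan:
  (1) 'f' (letter)
  (2) 'o' (letter)
  (3) 'r' (letter)
  (4) 'e' (letter)
  (5) 's' (letter)
  (6) 't' (letter)
Units from scan: 6
Sound units = 6 units


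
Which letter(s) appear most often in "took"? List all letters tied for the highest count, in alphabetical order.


Word: "took"
Letter counts:
  'k': 1
  'o': 2
  't': 1
Maximum count = 2
Most frequent = 'o' (2 times each)


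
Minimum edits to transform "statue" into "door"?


Word 1: "statue" (length 6)
Word 2: "door" (length 4)
One optimal edit sequence (insert/delete/substitute each cost 1):
  1. delete 's'  (+1)
  2. delete 't'  (+1)
  3. substitute 'a' -> 'd'  (+1)
  4. substitute 't' -> 'o'  (+1)
  5. substitute 'u' -> 'o'  (+1)
  6. substitute 'e' -> 'r'  (+1)
Total edit operations: 6
Edit distance = 6


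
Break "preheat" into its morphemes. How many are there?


Word: "preheat"
Morphemes: pre- + heat
Each morpheme carries meaning
= 2 morphemes


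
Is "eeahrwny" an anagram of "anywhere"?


Word 1: "anywhere" → sorted: aeehnrwy
Word 2: "eeahrwny" → sorted: aeehnrwy
Same letters? aeehnrwy == aeehnrwy
Anagram = Yes


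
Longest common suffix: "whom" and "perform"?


Word 1: "whom"
Word 2: "perform"
Comparing from end:
  Pos -1: 'm' == 'm'
  Pos -2: 'o' != 'r' (stop)
LCS = "m" (length 1)


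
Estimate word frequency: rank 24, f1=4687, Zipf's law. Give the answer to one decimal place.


Zipf's law: f(r) = f(1) / r
f(1) = 4687
f(24) = 4687 / 24
= 195.3 occurrences


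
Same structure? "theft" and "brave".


Pattern of "theft": [0, 1, 2, 3, 0]
Pattern of "brave": [0, 1, 2, 3, 4]
Patterns do not match
Same pattern = No


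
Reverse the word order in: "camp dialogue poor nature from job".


Original: "camp dialogue poor nature from job"
Words (1..n): camp | dialogue | poor | nature | from | job
Reversed (n..1): job | from | nature | poor | dialogue | camp
Result = "job from nature poor dialogue camp"


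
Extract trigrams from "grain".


Word: "grain" (length 5)
Number of trigrams = 5 - 3 + 1 = 3
  Position 0: "gra"
  Position 1: "rai"
  Position 2: "ain"
Trigrams = "gra", "rai", "ain"


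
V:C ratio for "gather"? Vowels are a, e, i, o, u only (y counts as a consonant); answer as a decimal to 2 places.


Word: "gather"
Vowels (a,e,i,o,u): 2
Consonants: 4
Ratio = 2/4
= 0.50


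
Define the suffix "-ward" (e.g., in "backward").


Suffix: -ward
As in: backward -> back + -ward
Meaning = in the direction of


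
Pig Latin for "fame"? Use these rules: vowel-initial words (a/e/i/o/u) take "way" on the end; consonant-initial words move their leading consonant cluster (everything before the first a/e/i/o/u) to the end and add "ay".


Word: "fame"
Starts with consonant(s) → move to end, add 'ay'
Consonant cluster: "f"
Pig Latin = "amefay"


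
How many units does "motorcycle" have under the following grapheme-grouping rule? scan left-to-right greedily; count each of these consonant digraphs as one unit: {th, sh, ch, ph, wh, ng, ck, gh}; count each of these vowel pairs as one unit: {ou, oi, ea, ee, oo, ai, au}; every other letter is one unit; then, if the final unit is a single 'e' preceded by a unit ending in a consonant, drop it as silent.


Word: "motorcycle" (10 letters)
Left-to-right scan:
  (1) 'm' (letter)
  (2) 'o' (letter)
  (3) 't' (letter)
  (4) 'o' (letter)
  (5) 'r' (letter)
  (6) 'c' (letter)
  (7) 'y' (letter)
  (8) 'c' (letter)
  (9) 'l' (letter)
  (10) 'e' (letter)
Units from scan: 10
Final unit is 'e' after a consonant -> drop as silent (-1)
Sound units = 9 units


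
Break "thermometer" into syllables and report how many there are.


Word: "thermometer"
Syllable breakdown: ther · mom · e · ter
Counting: 4 parts
= 4 syllables


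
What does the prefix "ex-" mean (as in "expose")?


Prefix: ex-
Example: expose = ex- + pose
Meaning = out / former


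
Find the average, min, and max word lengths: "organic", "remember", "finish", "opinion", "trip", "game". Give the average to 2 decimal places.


Lengths: "organic"=7, "remember"=8, "finish"=6, "opinion"=7, "trip"=4, "game"=4
Sum = 36, Count = 6
Average = 36/6 = 6.00
= avg=6.00, min=4, max=8


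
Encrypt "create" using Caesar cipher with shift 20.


Word: "create"
Shift: 20
Each letter → (letter + shift) mod 26:
  'c' (2) + 20 = 22 → 'w'
  'r' (17) + 20 = 11 → 'l'
  'e' (4) + 20 = 24 → 'y'
  'a' (0) + 20 = 20 → 'u'
  't' (19) + 20 = 13 → 'n'
  'e' (4) + 20 = 24 → 'y'
Result = "wlyuny"


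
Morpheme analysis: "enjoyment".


Word: "enjoyment"
Morphemes: en- | joy | -ment
Each morpheme carries meaning
= 3 morphemes


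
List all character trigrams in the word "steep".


Word: "steep" (length 5)
Number of trigrams = 5 - 3 + 1 = 3
  Position 0: "ste"
  Position 1: "tee"
  Position 2: "eep"
Trigrams = "ste", "tee", "eep"


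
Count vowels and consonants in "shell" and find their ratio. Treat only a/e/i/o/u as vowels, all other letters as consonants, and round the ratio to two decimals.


Word: "shell"
Vowels (a,e,i,o,u): 1
Consonants: 4
Ratio = 1/4
= 0.25


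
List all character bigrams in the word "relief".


Word: "relief" (length 6)
Number of bigrams = 6 - 2 + 1 = 5
  Position 0: "re"
  Position 1: "el"
  Position 2: "li"
  Position 3: "ie"
  Position 4: "ef"
Bigrams = "re", "el", "li", "ie", "ef"


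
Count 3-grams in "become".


Word: "become" (length 6)
Number of 3-grams = length - 3 + 1 = 6 - 3 + 1
= 4


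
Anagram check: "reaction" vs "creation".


Word 1: "reaction" → sorted: aceinort
Word 2: "creation" → sorted: aceinort
Same letters? aceinort == aceinort
Anagram = Yes


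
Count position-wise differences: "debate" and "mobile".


Comparing character by character (same length = 6):
  Pos 0: 'd' vs 'm' !=
  Pos 1: 'e' vs 'o' !=
  Pos 2: 'b' vs 'b' =
  Pos 3: 'a' vs 'i' !=
  Pos 4: 't' vs 'l' !=
  Pos 5: 'e' vs 'e' =
Hamming distance = 4


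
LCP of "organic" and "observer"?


Word 1: "organic"
Word 2: "observer"
Comparing from start:
  Pos 0: 'o' == 'o'
  Pos 1: 'r' != 'b' (stop)
LCP = "o" (length 1)


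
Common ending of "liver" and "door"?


Word 1: "liver"
Word 2: "door"
Comparing from end:
  Pos -1: 'r' == 'r'
  Pos -2: 'e' != 'o' (stop)
LCS = "r" (length 1)


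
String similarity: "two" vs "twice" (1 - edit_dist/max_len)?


Word 1: "two" (length 3)
Word 2: "twice" (length 5)
One optimal edit sequence:
  1. keep 't'
  2. keep 'w'
  3. insert 'i'  (+1)
  4. insert 'c'  (+1)
  5. substitute 'o' -> 'e'  (+1)
Edit distance = 3
Max length = max(3, 5) = 5
Similarity = 1 - 3/5
= 0.4000


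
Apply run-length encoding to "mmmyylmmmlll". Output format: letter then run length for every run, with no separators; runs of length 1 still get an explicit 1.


String: "mmmyylmmmlll"
Scanning for consecutive runs:
  'm' x 3
  'y' x 2
  'l' x 1
  'm' x 3
  'l' x 3
RLE = "m3y2l1m3l3"


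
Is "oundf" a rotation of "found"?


Word: "found", Candidate: "oundf"
Method: check if candidate is substring of word+word
"foundfound" contains "oundf"? Yes
Is rotation = Yes


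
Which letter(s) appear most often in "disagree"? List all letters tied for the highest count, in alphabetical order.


Word: "disagree"
Letter counts:
  'a': 1
  'd': 1
  'e': 2
  'g': 1
  'i': 1
  'r': 1
  's': 1
Maximum count = 2
Most frequent = 'e' (2 times each)


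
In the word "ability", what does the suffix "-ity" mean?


Suffix: -ity
As in: ability -> able + -ity, with a spelling change
Meaning = quality of


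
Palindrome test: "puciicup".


Word: "puciicup"
Reversed: "puciicup"
Forward == Backward? puciicup == puciicup
Palindrome = Yes


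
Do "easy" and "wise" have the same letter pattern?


Pattern of "easy": [0, 1, 2, 3]
Pattern of "wise": [0, 1, 2, 3]
Patterns match
Same pattern = Yes


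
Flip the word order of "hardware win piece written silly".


Original: "hardware win piece written silly"
Words (1..n): hardware | win | piece | written | silly
Reversed (n..1): silly | written | piece | win | hardware
Result = "silly written piece win hardware"


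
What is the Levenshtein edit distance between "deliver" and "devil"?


Word 1: "deliver" (length 7)
Word 2: "devil" (length 5)
One optimal edit sequence (insert/delete/substitute each cost 1):
  1. keep 'd'
  2. keep 'e'
  3. delete 'l'  (+1)
  4. delete 'i'  (+1)
  5. keep 'v'
  6. substitute 'e' -> 'i'  (+1)
  7. substitute 'r' -> 'l'  (+1)
Total edit operations: 4
Edit distance = 4


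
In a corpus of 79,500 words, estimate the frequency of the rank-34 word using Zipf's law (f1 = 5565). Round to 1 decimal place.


Zipf's law: f(r) = f(1) / r
f(1) = 5565
f(34) = 5565 / 34
= 163.7 occurrences


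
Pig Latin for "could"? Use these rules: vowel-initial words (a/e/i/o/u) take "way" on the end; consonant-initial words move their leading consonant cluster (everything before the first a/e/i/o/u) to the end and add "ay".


Word: "could"
Starts with consonant(s) → move to end, add 'ay'
Consonant cluster: "c"
Pig Latin = "ouldcay"


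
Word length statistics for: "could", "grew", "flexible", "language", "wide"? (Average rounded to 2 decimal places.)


Lengths: "could"=5, "grew"=4, "flexible"=8, "language"=8, "wide"=4
Sum = 29, Count = 5
Average = 29/5 = 5.80
= avg=5.80, min=4, max=8


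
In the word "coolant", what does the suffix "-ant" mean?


Suffix: -ant
Example: coolant = cool + -ant
Meaning = one who / that which


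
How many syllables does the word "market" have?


Word: "market"
Syllable breakdown: mar | ket
Counting: 2 parts
= 2 syllables


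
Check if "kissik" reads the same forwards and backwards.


Word: "kissik"
Reversed: "kissik"
Forward == Backward? kissik == kissik
Palindrome = Yes


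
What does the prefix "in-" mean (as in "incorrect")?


Prefix: in-
Example: incorrect = in- + correct
Meaning = not / into


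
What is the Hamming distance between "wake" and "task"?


Comparing character by character (same length = 4):
  Pos 0: 'w' vs 't' !=
  Pos 1: 'a' vs 'a' =
  Pos 2: 'k' vs 's' !=
  Pos 3: 'e' vs 'k' !=
Hamming distance = 3


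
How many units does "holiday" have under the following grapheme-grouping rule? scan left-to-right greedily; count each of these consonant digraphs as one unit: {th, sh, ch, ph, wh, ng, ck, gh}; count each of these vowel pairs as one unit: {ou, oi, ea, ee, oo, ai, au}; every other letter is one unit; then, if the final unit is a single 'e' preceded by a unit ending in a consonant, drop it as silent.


Word: "holiday" (7 letters)
Left-to-right scan:
  [1] 'h' (letter)
  [2] 'o' (letter)
  [3] 'l' (letter)
  [4] 'i' (letter)
  [5] 'd' (letter)
  [6] 'a' (letter)
  [7] 'y' (letter)
Units from scan: 7
Sound units = 7 units


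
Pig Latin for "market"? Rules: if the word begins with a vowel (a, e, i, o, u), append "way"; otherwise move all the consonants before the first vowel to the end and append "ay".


Word: "market"
Starts with consonant(s) → move to end, add 'ay'
Consonant cluster: "m"
Pig Latin = "arketmay"


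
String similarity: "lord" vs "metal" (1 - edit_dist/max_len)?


Word 1: "lord" (length 4)
Word 2: "metal" (length 5)
One optimal edit sequence:
  1. insert 'm'  (+1)
  2. substitute 'l' -> 'e'  (+1)
  3. substitute 'o' -> 't'  (+1)
  4. substitute 'r' -> 'a'  (+1)
  5. substitute 'd' -> 'l'  (+1)
Edit distance = 5
Max length = max(4, 5) = 5
Similarity = 1 - 5/5
= 0.0000


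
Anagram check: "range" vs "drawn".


Word 1: "range" → sorted: aegnr
Word 2: "drawn" → sorted: adnrw
Same letters? aegnr != adnrw
Anagram = No


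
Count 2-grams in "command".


Word: "command" (length 7)
Number of 2-grams = length - 2 + 1 = 7 - 2 + 1
= 6


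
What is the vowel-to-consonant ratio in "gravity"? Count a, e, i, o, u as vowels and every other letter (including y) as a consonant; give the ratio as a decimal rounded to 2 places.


Word: "gravity"
Vowels (a,e,i,o,u): 2
Consonants: 5
Ratio = 2/5
= 0.40


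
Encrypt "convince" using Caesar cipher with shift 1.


Word: "convince"
Shift: 1
Each letter → (letter + shift) mod 26:
  'c' (2) + 1 = 3 → 'd'
  'o' (14) + 1 = 15 → 'p'
  'n' (13) + 1 = 14 → 'o'
  'v' (21) + 1 = 22 → 'w'
  'i' (8) + 1 = 9 → 'j'
  'n' (13) + 1 = 14 → 'o'
  'c' (2) + 1 = 3 → 'd'
  'e' (4) + 1 = 5 → 'f'
Result = "dpowjodf"


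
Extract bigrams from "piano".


Word: "piano" (length 5)
Number of bigrams = 5 - 2 + 1 = 4
  Position 0: "pi"
  Position 1: "ia"
  Position 2: "an"
  Position 3: "no"
Bigrams = "pi", "ia", "an", "no"


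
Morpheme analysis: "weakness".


Word: "weakness"
Morphemes: weak / -ness
Each morpheme carries meaning
= 2 morphemes


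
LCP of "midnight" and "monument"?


Word 1: "midnight"
Word 2: "monument"
Comparing from start:
  Pos 0: 'm' == 'm'
  Pos 1: 'i' != 'o' (stop)
LCP = "m" (length 1)


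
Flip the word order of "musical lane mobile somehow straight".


Original: "musical lane mobile somehow straight"
Words (1..n): musical | lane | mobile | somehow | straight
Reversed (n..1): straight | somehow | mobile | lane | musical
Result = "straight somehow mobile lane musical"


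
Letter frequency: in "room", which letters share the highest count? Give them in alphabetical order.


Word: "room"
Letter counts:
  'm': 1
  'o': 2
  'r': 1
Maximum count = 2
Most frequent = 'o' (2 times each)


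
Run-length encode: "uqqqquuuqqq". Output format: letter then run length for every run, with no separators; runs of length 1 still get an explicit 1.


String: "uqqqquuuqqq"
Scanning for consecutive runs:
  'u' x 1
  'q' x 4
  'u' x 3
  'q' x 3
RLE = "u1q4u3q3"


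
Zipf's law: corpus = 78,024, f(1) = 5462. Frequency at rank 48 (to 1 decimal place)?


Zipf's law: f(r) = f(1) / r
f(1) = 5462
f(48) = 5462 / 48
= 113.8 occurrences


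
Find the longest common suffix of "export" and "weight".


Word 1: "export"
Word 2: "weight"
Comparing from end:
  Pos -1: 't' == 't'
  Pos -2: 'r' != 'h' (stop)
LCS = "t" (length 1)


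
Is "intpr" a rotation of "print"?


Word: "print", Candidate: "intpr"
Method: check if candidate is substring of word+word
"printprint" contains "intpr"? Yes
Is rotation = Yes


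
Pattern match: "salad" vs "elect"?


Pattern of "salad": [0, 1, 2, 1, 3]
Pattern of "elect": [0, 1, 0, 2, 3]
Patterns do not match
Same pattern = No


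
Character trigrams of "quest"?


Word: "quest" (length 5)
Number of trigrams = 5 - 3 + 1 = 3
  Position 0: "que"
  Position 1: "ues"
  Position 2: "est"
Trigrams = "que", "ues", "est"


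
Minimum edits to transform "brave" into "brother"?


Word 1: "brave" (length 5)
Word 2: "brother" (length 7)
One optimal edit sequence (insert/delete/substitute each cost 1):
  1. keep 'b'
  2. keep 'r'
  3. insert 'o'  (+1)
  4. substitute 'a' -> 't'  (+1)
  5. substitute 'v' -> 'h'  (+1)
  6. keep 'e'
  7. insert 'r'  (+1)
Total edit operations: 4
Edit distance = 4


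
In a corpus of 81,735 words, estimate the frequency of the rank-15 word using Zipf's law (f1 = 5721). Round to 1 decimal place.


Zipf's law: f(r) = f(1) / r
f(1) = 5721
f(15) = 5721 / 15
= 381.4 occurrences


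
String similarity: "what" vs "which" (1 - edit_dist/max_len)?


Word 1: "what" (length 4)
Word 2: "which" (length 5)
One optimal edit sequence:
  1. keep 'w'
  2. keep 'h'
  3. insert 'i'  (+1)
  4. substitute 'a' -> 'c'  (+1)
  5. substitute 't' -> 'h'  (+1)
Edit distance = 3
Max length = max(4, 5) = 5
Similarity = 1 - 3/5
= 0.4000


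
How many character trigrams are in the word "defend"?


Word: "defend" (length 6)
Number of 3-grams = length - 3 + 1 = 6 - 3 + 1
= 4


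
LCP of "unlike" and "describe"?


Word 1: "unlike"
Word 2: "describe"
Comparing from start:
  Pos 0: 'u' != 'd' (stop)
LCP = "" (length 0)


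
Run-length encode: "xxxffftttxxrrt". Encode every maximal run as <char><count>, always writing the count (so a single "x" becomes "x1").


String: "xxxffftttxxrrt"
Scanning for consecutive runs:
  'x' x 3
  'f' x 3
  't' x 3
  'x' x 2
  'r' x 2
  't' x 1
RLE = "x3f3t3x2r2t1"


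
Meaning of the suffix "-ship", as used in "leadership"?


Suffix: -ship
Example: leadership = leader + -ship
Meaning = state / position


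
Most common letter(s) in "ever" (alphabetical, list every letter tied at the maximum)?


Word: "ever"
Letter counts:
  'e': 2
  'r': 1
  'v': 1
Maximum count = 2
Most frequent = 'e' (2 times each)


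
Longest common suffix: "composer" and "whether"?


Word 1: "composer"
Word 2: "whether"
Comparing from end:
  Pos -1: 'r' == 'r'
  Pos -2: 'e' == 'e'
  Pos -3: 's' != 'h' (stop)
LCS = "er" (length 2)


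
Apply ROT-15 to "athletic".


Word: "athletic"
Shift: 15
Each letter → (letter + shift) mod 26:
  'a' (0) + 15 = 15 → 'p'
  't' (19) + 15 = 8 → 'i'
  'h' (7) + 15 = 22 → 'w'
  'l' (11) + 15 = 0 → 'a'
  'e' (4) + 15 = 19 → 't'
  't' (19) + 15 = 8 → 'i'
  'i' (8) + 15 = 23 → 'x'
  'c' (2) + 15 = 17 → 'r'
Result = "piwatixr"


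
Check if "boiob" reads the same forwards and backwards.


Word: "boiob"
Reversed: "boiob"
Forward == Backward? boiob == boiob
Palindrome = Yes


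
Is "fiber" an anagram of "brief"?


Word 1: "brief" → sorted: befir
Word 2: "fiber" → sorted: befir
Same letters? befir == befir
Anagram = Yes


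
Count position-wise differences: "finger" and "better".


Comparing character by character (same length = 6):
  Pos 0: 'f' vs 'b' !=
  Pos 1: 'i' vs 'e' !=
  Pos 2: 'n' vs 't' !=
  Pos 3: 'g' vs 't' !=
  Pos 4: 'e' vs 'e' =
  Pos 5: 'r' vs 'r' =
Hamming distance = 4


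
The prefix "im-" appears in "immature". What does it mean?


Prefix: im-
Example: immature (im- + mature)
Meaning = not / into


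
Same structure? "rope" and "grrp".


Pattern of "rope": [0, 1, 2, 3]
Pattern of "grrp": [0, 1, 1, 2]
Patterns do not match
Same pattern = No


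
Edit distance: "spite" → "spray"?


Word 1: "spite" (length 5)
Word 2: "spray" (length 5)
One optimal edit sequence (insert/delete/substitute each cost 1):
  1. keep 's'
  2. keep 'p'
  3. substitute 'i' -> 'r'  (+1)
  4. substitute 't' -> 'a'  (+1)
  5. substitute 'e' -> 'y'  (+1)
Total edit operations: 3
Edit distance = 3


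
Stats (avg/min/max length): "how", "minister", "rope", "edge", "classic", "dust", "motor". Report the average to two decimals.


Lengths: "how"=3, "minister"=8, "rope"=4, "edge"=4, "classic"=7, "dust"=4, "motor"=5
Sum = 35, Count = 7
Average = 35/7 = 5.00
= avg=5.00, min=3, max=8


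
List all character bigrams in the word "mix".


Word: "mix" (length 3)
Number of bigrams = 3 - 2 + 1 = 2
  Position 0: "mi"
  Position 1: "ix"
Bigrams = "mi", "ix"


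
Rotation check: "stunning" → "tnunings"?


Word: "stunning", Candidate: "tnunings"
Method: check if candidate is substring of word+word
"stunningstunning" contains "tnunings"? No
Is rotation = No


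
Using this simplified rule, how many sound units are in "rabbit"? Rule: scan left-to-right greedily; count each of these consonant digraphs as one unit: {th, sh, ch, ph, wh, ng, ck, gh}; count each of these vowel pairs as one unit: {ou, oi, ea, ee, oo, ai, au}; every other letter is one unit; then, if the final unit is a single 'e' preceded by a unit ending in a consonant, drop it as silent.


Word: "rabbit" (6 letters)
Left-to-right scan:
  1. 'r' (letter)
  2. 'a' (letter)
  3. 'b' (letter)
  4. 'b' (letter)
  5. 'i' (letter)
  6. 't' (letter)
Units from scan: 6
Sound units = 6 units


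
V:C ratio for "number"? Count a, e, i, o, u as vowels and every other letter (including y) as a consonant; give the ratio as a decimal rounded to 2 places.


Word: "number"
Vowels (a,e,i,o,u): 2
Consonants: 4
Ratio = 2/4
= 0.50


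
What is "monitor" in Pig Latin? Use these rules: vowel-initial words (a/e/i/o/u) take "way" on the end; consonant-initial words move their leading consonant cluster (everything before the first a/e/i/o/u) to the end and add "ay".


Word: "monitor"
Starts with consonant(s) → move to end, add 'ay'
Consonant cluster: "m"
Pig Latin = "onitormay"


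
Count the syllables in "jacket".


Word: "jacket"
Syllable breakdown: jack-et
Counting: 2 parts
= 2 syllables


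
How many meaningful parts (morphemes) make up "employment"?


Word: "employment"
Morphemes: employ + -ment
Each morpheme carries meaning
= 2 morphemes


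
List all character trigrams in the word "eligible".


Word: "eligible" (length 8)
Number of trigrams = 8 - 3 + 1 = 6
  Position 0: "eli"
  Position 1: "lig"
  Position 2: "igi"
  Position 3: "gib"
  Position 4: "ibl"
  Position 5: "ble"
Trigrams = "eli", "lig", "igi", "gib", "ibl", "ble"


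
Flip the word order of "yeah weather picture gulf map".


Original: "yeah weather picture gulf map"
Words (1..n): yeah | weather | picture | gulf | map
Reversed (n..1): map | gulf | picture | weather | yeah
Result = "map gulf picture weather yeah"


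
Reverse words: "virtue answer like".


Original: "virtue answer like"
Words (1..n): virtue | answer | like
Reversed (n..1): like | answer | virtue
Result = "like answer virtue"


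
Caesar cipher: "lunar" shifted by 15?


Word: "lunar"
Shift: 15
Each letter → (letter + shift) mod 26:
  'l' (11) + 15 = 0 → 'a'
  'u' (20) + 15 = 9 → 'j'
  'n' (13) + 15 = 2 → 'c'
  'a' (0) + 15 = 15 → 'p'
  'r' (17) + 15 = 6 → 'g'
Result = "ajcpg"


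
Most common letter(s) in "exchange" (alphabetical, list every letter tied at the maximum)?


Word: "exchange"
Letter counts:
  'a': 1
  'c': 1
  'e': 2
  'g': 1
  'h': 1
  'n': 1
  'x': 1
Maximum count = 2
Most frequent = 'e' (2 times each)


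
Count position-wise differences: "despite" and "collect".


Comparing character by character (same length = 7):
  Pos 0: 'd' vs 'c' !=
  Pos 1: 'e' vs 'o' !=
  Pos 2: 's' vs 'l' !=
  Pos 3: 'p' vs 'l' !=
  Pos 4: 'i' vs 'e' !=
  Pos 5: 't' vs 'c' !=
  Pos 6: 'e' vs 't' !=
Hamming distance = 7


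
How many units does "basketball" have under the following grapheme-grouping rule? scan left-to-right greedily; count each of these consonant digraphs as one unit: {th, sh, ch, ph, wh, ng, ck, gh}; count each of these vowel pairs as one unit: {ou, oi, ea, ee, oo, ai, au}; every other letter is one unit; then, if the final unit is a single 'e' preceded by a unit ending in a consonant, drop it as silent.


Word: "basketball" (10 letters)
Left-to-right scan:
  (1) 'b' (letter)
  (2) 'a' (letter)
  (3) 's' (letter)
  (4) 'k' (letter)
  (5) 'e' (letter)
  (6) 't' (letter)
  (7) 'b' (letter)
  (8) 'a' (letter)
  (9) 'l' (letter)
  (10) 'l' (letter)
Units from scan: 10
Sound units = 10 units


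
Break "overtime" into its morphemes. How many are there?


Word: "overtime"
Morphemes: over- | time
Each morpheme carries meaning
= 2 morphemes


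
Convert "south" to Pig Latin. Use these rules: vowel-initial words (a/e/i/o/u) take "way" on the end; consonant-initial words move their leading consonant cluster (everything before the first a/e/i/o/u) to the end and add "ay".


Word: "south"
Starts with consonant(s) → move to end, add 'ay'
Consonant cluster: "s"
Pig Latin = "outhsay"


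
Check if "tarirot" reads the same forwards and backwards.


Word: "tarirot"
Reversed: "torirat"
Forward == Backward? tarirot != torirat
Palindrome = No


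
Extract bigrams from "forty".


Word: "forty" (length 5)
Number of bigrams = 5 - 2 + 1 = 4
  Position 0: "fo"
  Position 1: "or"
  Position 2: "rt"
  Position 3: "ty"
Bigrams = "fo", "or", "rt", "ty"


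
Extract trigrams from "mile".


Word: "mile" (length 4)
Number of trigrams = 4 - 3 + 1 = 2
  Position 0: "mil"
  Position 1: "ile"
Trigrams = "mil", "ile"


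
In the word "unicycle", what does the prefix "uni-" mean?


Prefix: uni-
Example: unicycle = uni- + cycle
Meaning = one


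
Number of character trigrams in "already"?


Word: "already" (length 7)
Number of 3-grams = length - 3 + 1 = 7 - 3 + 1
= 5


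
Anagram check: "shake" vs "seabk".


Word 1: "shake" → sorted: aehks
Word 2: "seabk" → sorted: abeks
Same letters? aehks != abeks
Anagram = No


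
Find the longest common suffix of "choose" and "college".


Word 1: "choose"
Word 2: "college"
Comparing from end:
  Pos -1: 'e' == 'e'
  Pos -2: 's' != 'g' (stop)
LCS = "e" (length 1)


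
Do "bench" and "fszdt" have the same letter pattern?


Pattern of "bench": [0, 1, 2, 3, 4]
Pattern of "fszdt": [0, 1, 2, 3, 4]
Patterns match
Same pattern = Yes


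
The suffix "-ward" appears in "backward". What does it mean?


Suffix: -ward
As in: backward -> back + -ward
Meaning = in the direction of


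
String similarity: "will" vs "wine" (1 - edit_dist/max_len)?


Word 1: "will" (length 4)
Word 2: "wine" (length 4)
One optimal edit sequence:
  1. keep 'w'
  2. keep 'i'
  3. substitute 'l' -> 'n'  (+1)
  4. substitute 'l' -> 'e'  (+1)
Edit distance = 2
Max length = max(4, 4) = 4
Similarity = 1 - 2/4
= 0.5000


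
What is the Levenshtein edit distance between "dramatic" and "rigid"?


Word 1: "dramatic" (length 8)
Word 2: "rigid" (length 5)
One optimal edit sequence (insert/delete/substitute each cost 1):
  1. delete 'd'  (+1)
  2. keep 'r'
  3. delete 'a'  (+1)
  4. delete 'm'  (+1)
  5. substitute 'a' -> 'i'  (+1)
  6. substitute 't' -> 'g'  (+1)
  7. keep 'i'
  8. substitute 'c' -> 'd'  (+1)
Total edit operations: 6
Edit distance = 6


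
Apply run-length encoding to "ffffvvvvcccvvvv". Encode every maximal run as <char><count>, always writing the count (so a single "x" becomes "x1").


String: "ffffvvvvcccvvvv"
Scanning for consecutive runs:
  'f' x 4
  'v' x 4
  'c' x 3
  'v' x 4
RLE = "f4v4c3v4"


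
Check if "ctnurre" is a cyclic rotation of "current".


Word: "current", Candidate: "ctnurre"
Method: check if candidate is substring of word+word
"currentcurrent" contains "ctnurre"? No
Is rotation = No


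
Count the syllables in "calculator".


Word: "calculator"
Syllable breakdown: cal-cu-la-tor
Counting: 4 parts
= 4 syllables


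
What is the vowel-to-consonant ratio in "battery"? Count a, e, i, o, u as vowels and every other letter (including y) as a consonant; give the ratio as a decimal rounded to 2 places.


Word: "battery"
Vowels (a,e,i,o,u): 2
Consonants: 5
Ratio = 2/5
= 0.40


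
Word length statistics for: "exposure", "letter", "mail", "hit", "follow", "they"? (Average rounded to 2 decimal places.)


Lengths: "exposure"=8, "letter"=6, "mail"=4, "hit"=3, "follow"=6, "they"=4
Sum = 31, Count = 6
Average = 31/6 = 5.17
= avg=5.17, min=3, max=8


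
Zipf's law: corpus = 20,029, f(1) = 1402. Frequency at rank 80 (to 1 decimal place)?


Zipf's law: f(r) = f(1) / r
f(1) = 1402
f(80) = 1402 / 80
= 17.5 occurrences


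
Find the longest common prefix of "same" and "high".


Word 1: "same"
Word 2: "high"
Comparing from start:
  Pos 0: 's' != 'h' (stop)
LCP = "" (length 0)


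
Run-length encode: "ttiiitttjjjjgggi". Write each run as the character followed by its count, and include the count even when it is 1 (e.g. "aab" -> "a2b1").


String: "ttiiitttjjjjgggi"
Scanning for consecutive runs:
  't' x 2
  'i' x 3
  't' x 3
  'j' x 4
  'g' x 3
  'i' x 1
RLE = "t2i3t3j4g3i1"


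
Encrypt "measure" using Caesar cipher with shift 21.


Word: "measure"
Shift: 21
Each letter → (letter + shift) mod 26:
  'm' (12) + 21 = 7 → 'h'
  'e' (4) + 21 = 25 → 'z'
  'a' (0) + 21 = 21 → 'v'
  's' (18) + 21 = 13 → 'n'
  'u' (20) + 21 = 15 → 'p'
  'r' (17) + 21 = 12 → 'm'
  'e' (4) + 21 = 25 → 'z'
Result = "hzvnpmz"


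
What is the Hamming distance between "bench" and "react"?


Comparing character by character (same length = 5):
  Pos 0: 'b' vs 'r' !=
  Pos 1: 'e' vs 'e' =
  Pos 2: 'n' vs 'a' !=
  Pos 3: 'c' vs 'c' =
  Pos 4: 'h' vs 't' !=
Hamming distance = 3


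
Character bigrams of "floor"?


Word: "floor" (length 5)
Number of bigrams = 5 - 2 + 1 = 4
  Position 0: "fl"
  Position 1: "lo"
  Position 2: "oo"
  Position 3: "or"
Bigrams = "fl", "lo", "oo", "or"


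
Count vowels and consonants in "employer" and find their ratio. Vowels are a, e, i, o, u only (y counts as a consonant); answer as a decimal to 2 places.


Word: "employer"
Vowels (a,e,i,o,u): 3
Consonants: 5
Ratio = 3/5
= 0.60


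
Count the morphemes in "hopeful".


Word: "hopeful"
Morphemes: hope | -ful
Each morpheme carries meaning
= 2 morphemes


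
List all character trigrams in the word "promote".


Word: "promote" (length 7)
Number of trigrams = 7 - 3 + 1 = 5
  Position 0: "pro"
  Position 1: "rom"
  Position 2: "omo"
  Position 3: "mot"
  Position 4: "ote"
Trigrams = "pro", "rom", "omo", "mot", "ote"


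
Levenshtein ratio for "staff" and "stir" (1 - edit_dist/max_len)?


Word 1: "staff" (length 5)
Word 2: "stir" (length 4)
One optimal edit sequence:
  1. keep 's'
  2. keep 't'
  3. delete 'a'  (+1)
  4. substitute 'f' -> 'i'  (+1)
  5. substitute 'f' -> 'r'  (+1)
Edit distance = 3
Max length = max(5, 4) = 5
Similarity = 1 - 3/5
= 0.4000


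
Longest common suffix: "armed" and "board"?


Word 1: "armed"
Word 2: "board"
Comparing from end:
  Pos -1: 'd' == 'd'
  Pos -2: 'e' != 'r' (stop)
LCS = "d" (length 1)


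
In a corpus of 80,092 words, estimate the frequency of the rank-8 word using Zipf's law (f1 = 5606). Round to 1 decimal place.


Zipf's law: f(r) = f(1) / r
f(1) = 5606
f(8) = 5606 / 8
= 700.8 occurrences


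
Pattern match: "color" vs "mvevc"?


Pattern of "color": [0, 1, 2, 1, 3]
Pattern of "mvevc": [0, 1, 2, 1, 3]
Patterns match
Same pattern = Yes


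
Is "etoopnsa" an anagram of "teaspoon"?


Word 1: "teaspoon" → sorted: aenoopst
Word 2: "etoopnsa" → sorted: aenoopst
Same letters? aenoopst == aenoopst
Anagram = Yes


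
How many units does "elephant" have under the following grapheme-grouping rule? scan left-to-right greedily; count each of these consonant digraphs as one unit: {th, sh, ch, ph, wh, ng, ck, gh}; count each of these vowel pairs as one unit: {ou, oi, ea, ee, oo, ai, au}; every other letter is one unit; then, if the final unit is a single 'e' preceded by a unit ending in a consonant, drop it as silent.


Word: "elephant" (8 letters)
Left-to-right scan:
  (1) 'e' (letter)
  (2) 'l' (letter)
  (3) 'e' (letter)
  (4) 'ph' (digraph)
  (5) 'a' (letter)
  (6) 'n' (letter)
  (7) 't' (letter)
Units from scan: 7
Sound units = 7 units


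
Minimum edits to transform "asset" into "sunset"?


Word 1: "asset" (length 5)
Word 2: "sunset" (length 6)
One optimal edit sequence (insert/delete/substitute each cost 1):
  1. insert 's'  (+1)
  2. substitute 'a' -> 'u'  (+1)
  3. substitute 's' -> 'n'  (+1)
  4. keep 's'
  5. keep 'e'
  6. keep 't'
Total edit operations: 3
Edit distance = 3


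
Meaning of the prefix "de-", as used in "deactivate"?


Prefix: de-
Example: deactivate (de- + activate)
Meaning = remove / reverse


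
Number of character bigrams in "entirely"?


Word: "entirely" (length 8)
Number of 2-grams = length - 2 + 1 = 8 - 2 + 1
= 7


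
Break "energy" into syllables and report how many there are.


Word: "energy"
Syllable breakdown: en | er | gy
Counting: 3 parts
= 3 syllables


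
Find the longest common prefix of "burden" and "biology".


Word 1: "burden"
Word 2: "biology"
Comparing from start:
  Pos 0: 'b' == 'b'
  Pos 1: 'u' != 'i' (stop)
LCP = "b" (length 1)


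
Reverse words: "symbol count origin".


Original: "symbol count origin"
Words (1..n): symbol | count | origin
Reversed (n..1): origin | count | symbol
Result = "origin count symbol"


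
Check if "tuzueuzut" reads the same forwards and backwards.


Word: "tuzueuzut"
Reversed: "tuzueuzut"
Forward == Backward? tuzueuzut == tuzueuzut
Palindrome = Yes


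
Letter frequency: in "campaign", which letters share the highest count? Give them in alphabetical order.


Word: "campaign"
Letter counts:
  'a': 2
  'c': 1
  'g': 1
  'i': 1
  'm': 1
  'n': 1
  'p': 1
Maximum count = 2
Most frequent = 'a' (2 times each)


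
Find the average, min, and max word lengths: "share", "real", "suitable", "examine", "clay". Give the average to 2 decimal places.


Lengths: "share"=5, "real"=4, "suitable"=8, "examine"=7, "clay"=4
Sum = 28, Count = 5
Average = 28/5 = 5.60
= avg=5.60, min=4, max=8


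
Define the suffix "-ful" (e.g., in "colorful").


Suffix: -ful
Example: colorful (color + -ful)
Meaning = full of


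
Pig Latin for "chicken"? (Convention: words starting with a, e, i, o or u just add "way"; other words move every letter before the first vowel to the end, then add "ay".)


Word: "chicken"
Starts with consonant(s) → move to end, add 'ay'
Consonant cluster: "ch"
Pig Latin = "ickenchay"


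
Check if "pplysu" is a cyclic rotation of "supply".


Word: "supply", Candidate: "pplysu"
Method: check if candidate is substring of word+word
"supplysupply" contains "pplysu"? Yes
Is rotation = Yes


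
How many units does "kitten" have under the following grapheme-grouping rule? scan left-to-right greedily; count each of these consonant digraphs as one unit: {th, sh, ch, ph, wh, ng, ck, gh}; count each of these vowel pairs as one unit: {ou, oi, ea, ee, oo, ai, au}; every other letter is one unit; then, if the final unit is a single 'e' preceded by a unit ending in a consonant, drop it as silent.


Word: "kitten" (6 letters)
Left-to-right scan:
  1. 'k' (letter)
  2. 'i' (letter)
  3. 't' (letter)
  4. 't' (letter)
  5. 'e' (letter)
  6. 'n' (letter)
Units from scan: 6
Sound units = 6 units


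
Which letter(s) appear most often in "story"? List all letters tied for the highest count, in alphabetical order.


Word: "story"
Letter counts:
  'o': 1
  'r': 1
  's': 1
  't': 1
  'y': 1
Maximum count = 1
Most frequent = 'o', 'r', 's', 't', 'y' (1 time each)


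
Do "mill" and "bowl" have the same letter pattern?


Pattern of "mill": [0, 1, 2, 2]
Pattern of "bowl": [0, 1, 2, 3]
Patterns do not match
Same pattern = No


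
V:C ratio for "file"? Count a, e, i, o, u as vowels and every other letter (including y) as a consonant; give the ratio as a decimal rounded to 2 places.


Word: "file"
Vowels (a,e,i,o,u): 2
Consonants: 2
Ratio = 2/2
= 1.00


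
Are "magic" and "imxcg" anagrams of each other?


Word 1: "magic" → sorted: acgim
Word 2: "imxcg" → sorted: cgimx
Same letters? acgim != cgimx
Anagram = No


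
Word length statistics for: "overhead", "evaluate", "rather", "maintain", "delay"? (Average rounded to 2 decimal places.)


Lengths: "overhead"=8, "evaluate"=8, "rather"=6, "maintain"=8, "delay"=5
Sum = 35, Count = 5
Average = 35/5 = 7.00
= avg=7.00, min=5, max=8


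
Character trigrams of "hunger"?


Word: "hunger" (length 6)
Number of trigrams = 6 - 3 + 1 = 4
  Position 0: "hun"
  Position 1: "ung"
  Position 2: "nge"
  Position 3: "ger"
Trigrams = "hun", "ung", "nge", "ger"


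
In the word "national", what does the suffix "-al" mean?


Suffix: -al
Example: national = nation + -al
Meaning = relating to


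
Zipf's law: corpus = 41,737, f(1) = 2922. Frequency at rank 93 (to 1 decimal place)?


Zipf's law: f(r) = f(1) / r
f(1) = 2922
f(93) = 2922 / 93
= 31.4 occurrences


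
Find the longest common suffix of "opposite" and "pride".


Word 1: "opposite"
Word 2: "pride"
Comparing from end:
  Pos -1: 'e' == 'e'
  Pos -2: 't' != 'd' (stop)
LCS = "e" (length 1)


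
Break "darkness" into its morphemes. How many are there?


Word: "darkness"
Morphemes: dark | -ness
Each morpheme carries meaning
= 2 morphemes


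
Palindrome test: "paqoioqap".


Word: "paqoioqap"
Reversed: "paqoioqap"
Forward == Backward? paqoioqap == paqoioqap
Palindrome = Yes


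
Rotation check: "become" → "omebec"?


Word: "become", Candidate: "omebec"
Method: check if candidate is substring of word+word
"becomebecome" contains "omebec"? Yes
Is rotation = Yes


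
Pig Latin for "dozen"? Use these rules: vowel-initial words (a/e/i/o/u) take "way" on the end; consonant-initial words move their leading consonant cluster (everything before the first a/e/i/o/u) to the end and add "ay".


Word: "dozen"
Starts with consonant(s) → move to end, add 'ay'
Consonant cluster: "d"
Pig Latin = "ozenday"


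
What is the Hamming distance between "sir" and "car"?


Comparing character by character (same length = 3):
  Pos 0: 's' vs 'c' !=
  Pos 1: 'i' vs 'a' !=
  Pos 2: 'r' vs 'r' =
Hamming distance = 2


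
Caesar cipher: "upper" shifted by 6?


Word: "upper"
Shift: 6
Each letter → (letter + shift) mod 26:
  'u' (20) + 6 = 0 → 'a'
  'p' (15) + 6 = 21 → 'v'
  'p' (15) + 6 = 21 → 'v'
  'e' (4) + 6 = 10 → 'k'
  'r' (17) + 6 = 23 → 'x'
Result = "avvkx"


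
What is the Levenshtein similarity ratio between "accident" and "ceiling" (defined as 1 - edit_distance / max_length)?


Word 1: "accident" (length 8)
Word 2: "ceiling" (length 7)
One optimal edit sequence:
  1. delete 'a'  (+1)
  2. keep 'c'
  3. substitute 'c' -> 'e'  (+1)
  4. keep 'i'
  5. substitute 'd' -> 'l'  (+1)
  6. substitute 'e' -> 'i'  (+1)
  7. keep 'n'
  8. substitute 't' -> 'g'  (+1)
Edit distance = 5
Max length = max(8, 7) = 8
Similarity = 1 - 5/8
= 0.3750


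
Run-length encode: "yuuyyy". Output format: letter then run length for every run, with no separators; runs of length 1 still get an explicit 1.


String: "yuuyyy"
Scanning for consecutive runs:
  'y' x 1
  'u' x 2
  'y' x 3
RLE = "y1u2y3"


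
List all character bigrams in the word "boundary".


Word: "boundary" (length 8)
Number of bigrams = 8 - 2 + 1 = 7
  Position 0: "bo"
  Position 1: "ou"
  Position 2: "un"
  Position 3: "nd"
  Position 4: "da"
  Position 5: "ar"
  Position 6: "ry"
Bigrams = "bo", "ou", "un", "nd", "da", "ar", "ry"
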